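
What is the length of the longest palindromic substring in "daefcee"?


Input: "daefcee"
Checking substrings for palindromes:
  [5:7] "ee" (len 2) => palindrome
Longest palindromic substring: "ee" with length 2

2


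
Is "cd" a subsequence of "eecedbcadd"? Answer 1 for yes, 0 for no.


Check if "cd" is a subsequence of "eecedbcadd"
Greedy scan:
  Position 0 ('e'): no match needed
  Position 1 ('e'): no match needed
  Position 2 ('c'): matches sub[0] = 'c'
  Position 3 ('e'): no match needed
  Position 4 ('d'): matches sub[1] = 'd'
  Position 5 ('b'): no match needed
  Position 6 ('c'): no match needed
  Position 7 ('a'): no match needed
  Position 8 ('d'): no match needed
  Position 9 ('d'): no match needed
All 2 characters matched => is a subsequence

1


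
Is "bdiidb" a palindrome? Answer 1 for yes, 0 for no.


Input: bdiidb
Reversed: bdiidb
  Compare pos 0 ('b') with pos 5 ('b'): match
  Compare pos 1 ('d') with pos 4 ('d'): match
  Compare pos 2 ('i') with pos 3 ('i'): match
Result: palindrome

1


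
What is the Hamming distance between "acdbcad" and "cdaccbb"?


Comparing "acdbcad" and "cdaccbb" position by position:
  Position 0: 'a' vs 'c' => differ
  Position 1: 'c' vs 'd' => differ
  Position 2: 'd' vs 'a' => differ
  Position 3: 'b' vs 'c' => differ
  Position 4: 'c' vs 'c' => same
  Position 5: 'a' vs 'b' => differ
  Position 6: 'd' vs 'b' => differ
Total differences (Hamming distance): 6

6


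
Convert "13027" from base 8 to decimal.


Input: "13027" in base 8
Positional expansion:
  Digit '1' (value 1) x 8^4 = 4096
  Digit '3' (value 3) x 8^3 = 1536
  Digit '0' (value 0) x 8^2 = 0
  Digit '2' (value 2) x 8^1 = 16
  Digit '7' (value 7) x 8^0 = 7
Sum = 5655

5655


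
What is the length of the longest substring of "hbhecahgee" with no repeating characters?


Input: "hbhecahgee"
Sliding window (track last position of each char):
  Position 0 ('h'): window [0,0] length 1 -- new best
  Position 1 ('b'): window [0,1] length 2 -- new best
  Position 2 ('h'): repeat (last at 0), move window start to 1
  Position 2 ('h'): window [1,2] length 2
  Position 3 ('e'): window [1,3] length 3 -- new best
  Position 4 ('c'): window [1,4] length 4 -- new best
  Position 5 ('a'): window [1,5] length 5 -- new best
  Position 6 ('h'): repeat (last at 2), move window start to 3
  Position 6 ('h'): window [3,6] length 4
  Position 7 ('g'): window [3,7] length 5
  Position 8 ('e'): repeat (last at 3), move window start to 4
  Position 8 ('e'): window [4,8] length 5
  Position 9 ('e'): repeat (last at 8), move window start to 9
  Position 9 ('e'): window [9,9] length 1
Longest substring with no repeats: "bheca" with length 5

5


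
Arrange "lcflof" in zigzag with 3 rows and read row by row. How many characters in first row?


Zigzag "lcflof" into 3 rows:
Placing characters:
  'l' => row 0
  'c' => row 1
  'f' => row 2
  'l' => row 1
  'o' => row 0
  'f' => row 1
Rows:
  Row 0: "lo"
  Row 1: "clf"
  Row 2: "f"
First row length: 2

2


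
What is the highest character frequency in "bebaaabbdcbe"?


Input: bebaaabbdcbe
Character counts:
  'a': 3
  'b': 5
  'c': 1
  'd': 1
  'e': 2
Maximum frequency: 5

5


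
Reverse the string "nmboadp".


Input: nmboadp
Reading characters right to left:
  Position 6: 'p'
  Position 5: 'd'
  Position 4: 'a'
  Position 3: 'o'
  Position 2: 'b'
  Position 1: 'm'
  Position 0: 'n'
Reversed: pdaobmn

pdaobmn


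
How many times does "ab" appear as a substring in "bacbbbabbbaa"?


Searching for "ab" in "bacbbbabbbaa"
Scanning each position:
  Position 0: "ba" => no
  Position 1: "ac" => no
  Position 2: "cb" => no
  Position 3: "bb" => no
  Position 4: "bb" => no
  Position 5: "ba" => no
  Position 6: "ab" => MATCH
  Position 7: "bb" => no
  Position 8: "bb" => no
  Position 9: "ba" => no
  Position 10: "aa" => no
Total occurrences: 1

1


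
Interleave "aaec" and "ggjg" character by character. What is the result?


Interleaving "aaec" and "ggjg":
  Position 0: 'a' from first, 'g' from second => "ag"
  Position 1: 'a' from first, 'g' from second => "ag"
  Position 2: 'e' from first, 'j' from second => "ej"
  Position 3: 'c' from first, 'g' from second => "cg"
Result: agagejcg

agagejcg


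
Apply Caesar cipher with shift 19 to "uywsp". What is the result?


Caesar cipher: shift "uywsp" by 19
  'u' (pos 20) + 19 = pos 13 = 'n'
  'y' (pos 24) + 19 = pos 17 = 'r'
  'w' (pos 22) + 19 = pos 15 = 'p'
  's' (pos 18) + 19 = pos 11 = 'l'
  'p' (pos 15) + 19 = pos 8 = 'i'
Result: nrpli

nrpli


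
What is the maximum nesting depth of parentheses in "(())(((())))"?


Input: "(())(((())))"
Tracking depth:
  Position 0 '(': depth becomes 1
  Position 1 '(': depth becomes 2
  Position 2 ')': depth becomes 1
  Position 3 ')': depth becomes 0
  Position 4 '(': depth becomes 1
  Position 5 '(': depth becomes 2
  Position 6 '(': depth becomes 3
  Position 7 '(': depth becomes 4
  Position 8 ')': depth becomes 3
  Position 9 ')': depth becomes 2
  Position 10 ')': depth becomes 1
  Position 11 ')': depth becomes 0
Maximum depth reached: 4

4


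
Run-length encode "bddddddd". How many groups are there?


Input: bddddddd
Scanning for consecutive runs:
  Group 1: 'b' x 1 (positions 0-0)
  Group 2: 'd' x 7 (positions 1-7)
Total groups: 2

2


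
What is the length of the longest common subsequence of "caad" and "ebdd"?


LCS of "caad" and "ebdd"
DP table:
           e    b    d    d
      0    0    0    0    0
  c   0    0    0    0    0
  a   0    0    0    0    0
  a   0    0    0    0    0
  d   0    0    0    1    1
LCS length = dp[4][4] = 1

1


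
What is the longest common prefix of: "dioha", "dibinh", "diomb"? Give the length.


Words: dioha, dibinh, diomb
  Position 0: all 'd' => match
  Position 1: all 'i' => match
  Position 2: ('o', 'b', 'o') => mismatch, stop
LCP = "di" (length 2)

2


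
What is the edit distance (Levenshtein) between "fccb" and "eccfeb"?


Computing edit distance: "fccb" -> "eccfeb"
DP table:
           e    c    c    f    e    b
      0    1    2    3    4    5    6
  f   1    1    2    3    3    4    5
  c   2    2    1    2    3    4    5
  c   3    3    2    1    2    3    4
  b   4    4    3    2    2    3    3
Edit distance = dp[4][6] = 3

3


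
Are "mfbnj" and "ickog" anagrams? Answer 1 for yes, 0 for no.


Strings: "mfbnj", "ickog"
Sorted first:  bfjmn
Sorted second: cgiko
Differ at position 0: 'b' vs 'c' => not anagrams

0


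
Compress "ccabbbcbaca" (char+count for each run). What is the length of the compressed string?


Input: ccabbbcbaca
Runs:
  'c' x 2 => "c2"
  'a' x 1 => "a1"
  'b' x 3 => "b3"
  'c' x 1 => "c1"
  'b' x 1 => "b1"
  'a' x 1 => "a1"
  'c' x 1 => "c1"
  'a' x 1 => "a1"
Compressed: "c2a1b3c1b1a1c1a1"
Compressed length: 16

16


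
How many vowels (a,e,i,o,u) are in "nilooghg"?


Input: nilooghg
Checking each character:
  'n' at position 0: consonant
  'i' at position 1: vowel (running total: 1)
  'l' at position 2: consonant
  'o' at position 3: vowel (running total: 2)
  'o' at position 4: vowel (running total: 3)
  'g' at position 5: consonant
  'h' at position 6: consonant
  'g' at position 7: consonant
Total vowels: 3

3


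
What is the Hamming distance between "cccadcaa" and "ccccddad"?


Comparing "cccadcaa" and "ccccddad" position by position:
  Position 0: 'c' vs 'c' => same
  Position 1: 'c' vs 'c' => same
  Position 2: 'c' vs 'c' => same
  Position 3: 'a' vs 'c' => differ
  Position 4: 'd' vs 'd' => same
  Position 5: 'c' vs 'd' => differ
  Position 6: 'a' vs 'a' => same
  Position 7: 'a' vs 'd' => differ
Total differences (Hamming distance): 3

3


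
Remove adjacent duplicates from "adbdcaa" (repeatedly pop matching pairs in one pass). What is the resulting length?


Input: adbdcaa
Stack-based adjacent duplicate removal:
  Read 'a': push. Stack: a
  Read 'd': push. Stack: ad
  Read 'b': push. Stack: adb
  Read 'd': push. Stack: adbd
  Read 'c': push. Stack: adbdc
  Read 'a': push. Stack: adbdca
  Read 'a': matches stack top 'a' => pop. Stack: adbdc
Final stack: "adbdc" (length 5)

5


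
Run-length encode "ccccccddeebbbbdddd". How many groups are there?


Input: ccccccddeebbbbdddd
Scanning for consecutive runs:
  Group 1: 'c' x 6 (positions 0-5)
  Group 2: 'd' x 2 (positions 6-7)
  Group 3: 'e' x 2 (positions 8-9)
  Group 4: 'b' x 4 (positions 10-13)
  Group 5: 'd' x 4 (positions 14-17)
Total groups: 5

5


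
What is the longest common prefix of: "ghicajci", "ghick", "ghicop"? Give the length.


Words: ghicajci, ghick, ghicop
  Position 0: all 'g' => match
  Position 1: all 'h' => match
  Position 2: all 'i' => match
  Position 3: all 'c' => match
  Position 4: ('a', 'k', 'o') => mismatch, stop
LCP = "ghic" (length 4)

4


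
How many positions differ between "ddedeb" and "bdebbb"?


Comparing "ddedeb" and "bdebbb" position by position:
  Position 0: 'd' vs 'b' => DIFFER
  Position 1: 'd' vs 'd' => same
  Position 2: 'e' vs 'e' => same
  Position 3: 'd' vs 'b' => DIFFER
  Position 4: 'e' vs 'b' => DIFFER
  Position 5: 'b' vs 'b' => same
Positions that differ: 3

3


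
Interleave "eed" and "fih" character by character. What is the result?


Interleaving "eed" and "fih":
  Position 0: 'e' from first, 'f' from second => "ef"
  Position 1: 'e' from first, 'i' from second => "ei"
  Position 2: 'd' from first, 'h' from second => "dh"
Result: efeidh

efeidh


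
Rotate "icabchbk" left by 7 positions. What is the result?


Input: "icabchbk", rotate left by 7
First 7 characters: "icabchb"
Remaining characters: "k"
Concatenate remaining + first: "k" + "icabchb" = "kicabchb"

kicabchb


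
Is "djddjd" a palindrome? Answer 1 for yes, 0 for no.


Input: djddjd
Reversed: djddjd
  Compare pos 0 ('d') with pos 5 ('d'): match
  Compare pos 1 ('j') with pos 4 ('j'): match
  Compare pos 2 ('d') with pos 3 ('d'): match
Result: palindrome

1


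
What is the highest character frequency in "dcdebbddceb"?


Input: dcdebbddceb
Character counts:
  'b': 3
  'c': 2
  'd': 4
  'e': 2
Maximum frequency: 4

4


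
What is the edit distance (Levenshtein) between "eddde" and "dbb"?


Computing edit distance: "eddde" -> "dbb"
DP table:
           d    b    b
      0    1    2    3
  e   1    1    2    3
  d   2    1    2    3
  d   3    2    2    3
  d   4    3    3    3
  e   5    4    4    4
Edit distance = dp[5][3] = 4

4


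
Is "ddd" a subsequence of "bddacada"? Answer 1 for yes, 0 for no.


Check if "ddd" is a subsequence of "bddacada"
Greedy scan:
  Position 0 ('b'): no match needed
  Position 1 ('d'): matches sub[0] = 'd'
  Position 2 ('d'): matches sub[1] = 'd'
  Position 3 ('a'): no match needed
  Position 4 ('c'): no match needed
  Position 5 ('a'): no match needed
  Position 6 ('d'): matches sub[2] = 'd'
  Position 7 ('a'): no match needed
All 3 characters matched => is a subsequence

1


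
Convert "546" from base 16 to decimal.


Input: "546" in base 16
Positional expansion:
  Digit '5' (value 5) x 16^2 = 1280
  Digit '4' (value 4) x 16^1 = 64
  Digit '6' (value 6) x 16^0 = 6
Sum = 1350

1350


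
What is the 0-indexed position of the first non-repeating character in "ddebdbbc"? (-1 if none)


Input: ddebdbbc
Character frequencies:
  'b': 3
  'c': 1
  'd': 3
  'e': 1
Scanning left to right for freq == 1:
  Position 0 ('d'): freq=3, skip
  Position 1 ('d'): freq=3, skip
  Position 2 ('e'): unique! => answer = 2

2


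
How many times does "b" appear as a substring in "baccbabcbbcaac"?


Searching for "b" in "baccbabcbbcaac"
Scanning each position:
  Position 0: "b" => MATCH
  Position 1: "a" => no
  Position 2: "c" => no
  Position 3: "c" => no
  Position 4: "b" => MATCH
  Position 5: "a" => no
  Position 6: "b" => MATCH
  Position 7: "c" => no
  Position 8: "b" => MATCH
  Position 9: "b" => MATCH
  Position 10: "c" => no
  Position 11: "a" => no
  Position 12: "a" => no
  Position 13: "c" => no
Total occurrences: 5

5


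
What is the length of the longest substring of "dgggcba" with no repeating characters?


Input: "dgggcba"
Sliding window (track last position of each char):
  Position 0 ('d'): window [0,0] length 1 -- new best
  Position 1 ('g'): window [0,1] length 2 -- new best
  Position 2 ('g'): repeat (last at 1), move window start to 2
  Position 2 ('g'): window [2,2] length 1
  Position 3 ('g'): repeat (last at 2), move window start to 3
  Position 3 ('g'): window [3,3] length 1
  Position 4 ('c'): window [3,4] length 2
  Position 5 ('b'): window [3,5] length 3 -- new best
  Position 6 ('a'): window [3,6] length 4 -- new best
Longest substring with no repeats: "gcba" with length 4

4


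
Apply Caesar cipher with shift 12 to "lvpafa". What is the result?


Caesar cipher: shift "lvpafa" by 12
  'l' (pos 11) + 12 = pos 23 = 'x'
  'v' (pos 21) + 12 = pos 7 = 'h'
  'p' (pos 15) + 12 = pos 1 = 'b'
  'a' (pos 0) + 12 = pos 12 = 'm'
  'f' (pos 5) + 12 = pos 17 = 'r'
  'a' (pos 0) + 12 = pos 12 = 'm'
Result: xhbmrm

xhbmrm


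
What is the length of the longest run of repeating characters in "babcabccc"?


Input: "babcabccc"
Scanning for longest run:
  Position 1 ('a'): new char, reset run to 1
  Position 2 ('b'): new char, reset run to 1
  Position 3 ('c'): new char, reset run to 1
  Position 4 ('a'): new char, reset run to 1
  Position 5 ('b'): new char, reset run to 1
  Position 6 ('c'): new char, reset run to 1
  Position 7 ('c'): continues run of 'c', length=2
  Position 8 ('c'): continues run of 'c', length=3
Longest run: 'c' with length 3

3


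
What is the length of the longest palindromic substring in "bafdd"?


Input: "bafdd"
Checking substrings for palindromes:
  [3:5] "dd" (len 2) => palindrome
Longest palindromic substring: "dd" with length 2

2


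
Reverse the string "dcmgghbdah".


Input: dcmgghbdah
Reading characters right to left:
  Position 9: 'h'
  Position 8: 'a'
  Position 7: 'd'
  Position 6: 'b'
  Position 5: 'h'
  Position 4: 'g'
  Position 3: 'g'
  Position 2: 'm'
  Position 1: 'c'
  Position 0: 'd'
Reversed: hadbhggmcd

hadbhggmcd


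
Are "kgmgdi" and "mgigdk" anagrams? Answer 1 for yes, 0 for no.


Strings: "kgmgdi", "mgigdk"
Sorted first:  dggikm
Sorted second: dggikm
Sorted forms match => anagrams

1


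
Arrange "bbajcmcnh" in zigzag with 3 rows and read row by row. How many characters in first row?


Zigzag "bbajcmcnh" into 3 rows:
Placing characters:
  'b' => row 0
  'b' => row 1
  'a' => row 2
  'j' => row 1
  'c' => row 0
  'm' => row 1
  'c' => row 2
  'n' => row 1
  'h' => row 0
Rows:
  Row 0: "bch"
  Row 1: "bjmn"
  Row 2: "ac"
First row length: 3

3


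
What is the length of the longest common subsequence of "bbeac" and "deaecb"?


LCS of "bbeac" and "deaecb"
DP table:
           d    e    a    e    c    b
      0    0    0    0    0    0    0
  b   0    0    0    0    0    0    1
  b   0    0    0    0    0    0    1
  e   0    0    1    1    1    1    1
  a   0    0    1    2    2    2    2
  c   0    0    1    2    2    3    3
LCS length = dp[5][6] = 3

3


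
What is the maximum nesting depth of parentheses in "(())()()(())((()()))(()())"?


Input: "(())()()(())((()()))(()())"
Tracking depth:
  Position 0 '(': depth becomes 1
  Position 1 '(': depth becomes 2
  Position 2 ')': depth becomes 1
  Position 3 ')': depth becomes 0
  Position 4 '(': depth becomes 1
  Position 5 ')': depth becomes 0
  Position 6 '(': depth becomes 1
  Position 7 ')': depth becomes 0
  Position 8 '(': depth becomes 1
  Position 9 '(': depth becomes 2
  Position 10 ')': depth becomes 1
  Position 11 ')': depth becomes 0
  Position 12 '(': depth becomes 1
  Position 13 '(': depth becomes 2
  Position 14 '(': depth becomes 3
  Position 15 ')': depth becomes 2
  Position 16 '(': depth becomes 3
  Position 17 ')': depth becomes 2
  Position 18 ')': depth becomes 1
  Position 19 ')': depth becomes 0
  Position 20 '(': depth becomes 1
  Position 21 '(': depth becomes 2
  Position 22 ')': depth becomes 1
  Position 23 '(': depth becomes 2
  Position 24 ')': depth becomes 1
  Position 25 ')': depth becomes 0
Maximum depth reached: 3

3


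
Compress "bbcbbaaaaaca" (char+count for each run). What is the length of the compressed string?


Input: bbcbbaaaaaca
Runs:
  'b' x 2 => "b2"
  'c' x 1 => "c1"
  'b' x 2 => "b2"
  'a' x 5 => "a5"
  'c' x 1 => "c1"
  'a' x 1 => "a1"
Compressed: "b2c1b2a5c1a1"
Compressed length: 12

12


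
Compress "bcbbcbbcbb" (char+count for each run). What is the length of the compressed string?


Input: bcbbcbbcbb
Runs:
  'b' x 1 => "b1"
  'c' x 1 => "c1"
  'b' x 2 => "b2"
  'c' x 1 => "c1"
  'b' x 2 => "b2"
  'c' x 1 => "c1"
  'b' x 2 => "b2"
Compressed: "b1c1b2c1b2c1b2"
Compressed length: 14

14


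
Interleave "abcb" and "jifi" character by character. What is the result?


Interleaving "abcb" and "jifi":
  Position 0: 'a' from first, 'j' from second => "aj"
  Position 1: 'b' from first, 'i' from second => "bi"
  Position 2: 'c' from first, 'f' from second => "cf"
  Position 3: 'b' from first, 'i' from second => "bi"
Result: ajbicfbi

ajbicfbi


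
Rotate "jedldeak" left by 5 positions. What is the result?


Input: "jedldeak", rotate left by 5
First 5 characters: "jedld"
Remaining characters: "eak"
Concatenate remaining + first: "eak" + "jedld" = "eakjedld"

eakjedld


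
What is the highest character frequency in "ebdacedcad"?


Input: ebdacedcad
Character counts:
  'a': 2
  'b': 1
  'c': 2
  'd': 3
  'e': 2
Maximum frequency: 3

3


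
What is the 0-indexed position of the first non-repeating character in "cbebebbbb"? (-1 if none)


Input: cbebebbbb
Character frequencies:
  'b': 6
  'c': 1
  'e': 2
Scanning left to right for freq == 1:
  Position 0 ('c'): unique! => answer = 0

0


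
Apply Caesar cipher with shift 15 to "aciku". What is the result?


Caesar cipher: shift "aciku" by 15
  'a' (pos 0) + 15 = pos 15 = 'p'
  'c' (pos 2) + 15 = pos 17 = 'r'
  'i' (pos 8) + 15 = pos 23 = 'x'
  'k' (pos 10) + 15 = pos 25 = 'z'
  'u' (pos 20) + 15 = pos 9 = 'j'
Result: prxzj

prxzj


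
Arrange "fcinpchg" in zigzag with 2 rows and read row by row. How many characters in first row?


Zigzag "fcinpchg" into 2 rows:
Placing characters:
  'f' => row 0
  'c' => row 1
  'i' => row 0
  'n' => row 1
  'p' => row 0
  'c' => row 1
  'h' => row 0
  'g' => row 1
Rows:
  Row 0: "fiph"
  Row 1: "cncg"
First row length: 4

4


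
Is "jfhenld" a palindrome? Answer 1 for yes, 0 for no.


Input: jfhenld
Reversed: dlnehfj
  Compare pos 0 ('j') with pos 6 ('d'): MISMATCH
  Compare pos 1 ('f') with pos 5 ('l'): MISMATCH
  Compare pos 2 ('h') with pos 4 ('n'): MISMATCH
Result: not a palindrome

0


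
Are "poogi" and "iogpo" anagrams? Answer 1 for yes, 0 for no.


Strings: "poogi", "iogpo"
Sorted first:  gioop
Sorted second: gioop
Sorted forms match => anagrams

1


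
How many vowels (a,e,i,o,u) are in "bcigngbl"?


Input: bcigngbl
Checking each character:
  'b' at position 0: consonant
  'c' at position 1: consonant
  'i' at position 2: vowel (running total: 1)
  'g' at position 3: consonant
  'n' at position 4: consonant
  'g' at position 5: consonant
  'b' at position 6: consonant
  'l' at position 7: consonant
Total vowels: 1

1


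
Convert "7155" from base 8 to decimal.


Input: "7155" in base 8
Positional expansion:
  Digit '7' (value 7) x 8^3 = 3584
  Digit '1' (value 1) x 8^2 = 64
  Digit '5' (value 5) x 8^1 = 40
  Digit '5' (value 5) x 8^0 = 5
Sum = 3693

3693


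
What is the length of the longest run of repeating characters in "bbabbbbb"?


Input: "bbabbbbb"
Scanning for longest run:
  Position 1 ('b'): continues run of 'b', length=2
  Position 2 ('a'): new char, reset run to 1
  Position 3 ('b'): new char, reset run to 1
  Position 4 ('b'): continues run of 'b', length=2
  Position 5 ('b'): continues run of 'b', length=3
  Position 6 ('b'): continues run of 'b', length=4
  Position 7 ('b'): continues run of 'b', length=5
Longest run: 'b' with length 5

5


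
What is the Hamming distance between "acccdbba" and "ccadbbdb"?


Comparing "acccdbba" and "ccadbbdb" position by position:
  Position 0: 'a' vs 'c' => differ
  Position 1: 'c' vs 'c' => same
  Position 2: 'c' vs 'a' => differ
  Position 3: 'c' vs 'd' => differ
  Position 4: 'd' vs 'b' => differ
  Position 5: 'b' vs 'b' => same
  Position 6: 'b' vs 'd' => differ
  Position 7: 'a' vs 'b' => differ
Total differences (Hamming distance): 6

6


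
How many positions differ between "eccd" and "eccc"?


Comparing "eccd" and "eccc" position by position:
  Position 0: 'e' vs 'e' => same
  Position 1: 'c' vs 'c' => same
  Position 2: 'c' vs 'c' => same
  Position 3: 'd' vs 'c' => DIFFER
Positions that differ: 1

1


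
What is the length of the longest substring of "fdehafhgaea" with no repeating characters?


Input: "fdehafhgaea"
Sliding window (track last position of each char):
  Position 0 ('f'): window [0,0] length 1 -- new best
  Position 1 ('d'): window [0,1] length 2 -- new best
  Position 2 ('e'): window [0,2] length 3 -- new best
  Position 3 ('h'): window [0,3] length 4 -- new best
  Position 4 ('a'): window [0,4] length 5 -- new best
  Position 5 ('f'): repeat (last at 0), move window start to 1
  Position 5 ('f'): window [1,5] length 5
  Position 6 ('h'): repeat (last at 3), move window start to 4
  Position 6 ('h'): window [4,6] length 3
  Position 7 ('g'): window [4,7] length 4
  Position 8 ('a'): repeat (last at 4), move window start to 5
  Position 8 ('a'): window [5,8] length 4
  Position 9 ('e'): window [5,9] length 5
  Position 10 ('a'): repeat (last at 8), move window start to 9
  Position 10 ('a'): window [9,10] length 2
Longest substring with no repeats: "fdeha" with length 5

5


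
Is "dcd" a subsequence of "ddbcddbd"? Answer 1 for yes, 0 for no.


Check if "dcd" is a subsequence of "ddbcddbd"
Greedy scan:
  Position 0 ('d'): matches sub[0] = 'd'
  Position 1 ('d'): no match needed
  Position 2 ('b'): no match needed
  Position 3 ('c'): matches sub[1] = 'c'
  Position 4 ('d'): matches sub[2] = 'd'
  Position 5 ('d'): no match needed
  Position 6 ('b'): no match needed
  Position 7 ('d'): no match needed
All 3 characters matched => is a subsequence

1


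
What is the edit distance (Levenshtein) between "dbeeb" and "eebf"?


Computing edit distance: "dbeeb" -> "eebf"
DP table:
           e    e    b    f
      0    1    2    3    4
  d   1    1    2    3    4
  b   2    2    2    2    3
  e   3    2    2    3    3
  e   4    3    2    3    4
  b   5    4    3    2    3
Edit distance = dp[5][4] = 3

3


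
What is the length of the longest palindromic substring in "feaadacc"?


Input: "feaadacc"
Checking substrings for palindromes:
  [3:6] "ada" (len 3) => palindrome
  [2:4] "aa" (len 2) => palindrome
  [6:8] "cc" (len 2) => palindrome
Longest palindromic substring: "ada" with length 3

3


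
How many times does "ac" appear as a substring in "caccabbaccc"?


Searching for "ac" in "caccabbaccc"
Scanning each position:
  Position 0: "ca" => no
  Position 1: "ac" => MATCH
  Position 2: "cc" => no
  Position 3: "ca" => no
  Position 4: "ab" => no
  Position 5: "bb" => no
  Position 6: "ba" => no
  Position 7: "ac" => MATCH
  Position 8: "cc" => no
  Position 9: "cc" => no
Total occurrences: 2

2


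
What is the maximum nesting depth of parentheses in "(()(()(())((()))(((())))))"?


Input: "(()(()(())((()))(((())))))"
Tracking depth:
  Position 0 '(': depth becomes 1
  Position 1 '(': depth becomes 2
  Position 2 ')': depth becomes 1
  Position 3 '(': depth becomes 2
  Position 4 '(': depth becomes 3
  Position 5 ')': depth becomes 2
  Position 6 '(': depth becomes 3
  Position 7 '(': depth becomes 4
  Position 8 ')': depth becomes 3
  Position 9 ')': depth becomes 2
  Position 10 '(': depth becomes 3
  Position 11 '(': depth becomes 4
  Position 12 '(': depth becomes 5
  Position 13 ')': depth becomes 4
  Position 14 ')': depth becomes 3
  Position 15 ')': depth becomes 2
  Position 16 '(': depth becomes 3
  Position 17 '(': depth becomes 4
  Position 18 '(': depth becomes 5
  Position 19 '(': depth becomes 6
  Position 20 ')': depth becomes 5
  Position 21 ')': depth becomes 4
  Position 22 ')': depth becomes 3
  Position 23 ')': depth becomes 2
  Position 24 ')': depth becomes 1
  Position 25 ')': depth becomes 0
Maximum depth reached: 6

6


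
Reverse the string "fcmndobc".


Input: fcmndobc
Reading characters right to left:
  Position 7: 'c'
  Position 6: 'b'
  Position 5: 'o'
  Position 4: 'd'
  Position 3: 'n'
  Position 2: 'm'
  Position 1: 'c'
  Position 0: 'f'
Reversed: cbodnmcf

cbodnmcf


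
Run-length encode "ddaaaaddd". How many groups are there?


Input: ddaaaaddd
Scanning for consecutive runs:
  Group 1: 'd' x 2 (positions 0-1)
  Group 2: 'a' x 4 (positions 2-5)
  Group 3: 'd' x 3 (positions 6-8)
Total groups: 3

3


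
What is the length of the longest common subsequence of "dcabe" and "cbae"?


LCS of "dcabe" and "cbae"
DP table:
           c    b    a    e
      0    0    0    0    0
  d   0    0    0    0    0
  c   0    1    1    1    1
  a   0    1    1    2    2
  b   0    1    2    2    2
  e   0    1    2    2    3
LCS length = dp[5][4] = 3

3


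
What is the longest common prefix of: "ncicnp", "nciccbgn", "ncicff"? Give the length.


Words: ncicnp, nciccbgn, ncicff
  Position 0: all 'n' => match
  Position 1: all 'c' => match
  Position 2: all 'i' => match
  Position 3: all 'c' => match
  Position 4: ('n', 'c', 'f') => mismatch, stop
LCP = "ncic" (length 4)

4


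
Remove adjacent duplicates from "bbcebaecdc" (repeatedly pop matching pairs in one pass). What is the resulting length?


Input: bbcebaecdc
Stack-based adjacent duplicate removal:
  Read 'b': push. Stack: b
  Read 'b': matches stack top 'b' => pop. Stack: (empty)
  Read 'c': push. Stack: c
  Read 'e': push. Stack: ce
  Read 'b': push. Stack: ceb
  Read 'a': push. Stack: ceba
  Read 'e': push. Stack: cebae
  Read 'c': push. Stack: cebaec
  Read 'd': push. Stack: cebaecd
  Read 'c': push. Stack: cebaecdc
Final stack: "cebaecdc" (length 8)

8


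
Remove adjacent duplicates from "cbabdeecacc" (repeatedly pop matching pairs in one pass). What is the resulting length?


Input: cbabdeecacc
Stack-based adjacent duplicate removal:
  Read 'c': push. Stack: c
  Read 'b': push. Stack: cb
  Read 'a': push. Stack: cba
  Read 'b': push. Stack: cbab
  Read 'd': push. Stack: cbabd
  Read 'e': push. Stack: cbabde
  Read 'e': matches stack top 'e' => pop. Stack: cbabd
  Read 'c': push. Stack: cbabdc
  Read 'a': push. Stack: cbabdca
  Read 'c': push. Stack: cbabdcac
  Read 'c': matches stack top 'c' => pop. Stack: cbabdca
Final stack: "cbabdca" (length 7)

7


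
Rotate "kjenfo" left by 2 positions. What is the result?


Input: "kjenfo", rotate left by 2
First 2 characters: "kj"
Remaining characters: "enfo"
Concatenate remaining + first: "enfo" + "kj" = "enfokj"

enfokj


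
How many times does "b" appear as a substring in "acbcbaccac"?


Searching for "b" in "acbcbaccac"
Scanning each position:
  Position 0: "a" => no
  Position 1: "c" => no
  Position 2: "b" => MATCH
  Position 3: "c" => no
  Position 4: "b" => MATCH
  Position 5: "a" => no
  Position 6: "c" => no
  Position 7: "c" => no
  Position 8: "a" => no
  Position 9: "c" => no
Total occurrences: 2

2


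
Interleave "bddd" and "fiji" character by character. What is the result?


Interleaving "bddd" and "fiji":
  Position 0: 'b' from first, 'f' from second => "bf"
  Position 1: 'd' from first, 'i' from second => "di"
  Position 2: 'd' from first, 'j' from second => "dj"
  Position 3: 'd' from first, 'i' from second => "di"
Result: bfdidjdi

bfdidjdi


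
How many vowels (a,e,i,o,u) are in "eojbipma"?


Input: eojbipma
Checking each character:
  'e' at position 0: vowel (running total: 1)
  'o' at position 1: vowel (running total: 2)
  'j' at position 2: consonant
  'b' at position 3: consonant
  'i' at position 4: vowel (running total: 3)
  'p' at position 5: consonant
  'm' at position 6: consonant
  'a' at position 7: vowel (running total: 4)
Total vowels: 4

4


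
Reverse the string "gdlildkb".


Input: gdlildkb
Reading characters right to left:
  Position 7: 'b'
  Position 6: 'k'
  Position 5: 'd'
  Position 4: 'l'
  Position 3: 'i'
  Position 2: 'l'
  Position 1: 'd'
  Position 0: 'g'
Reversed: bkdlildg

bkdlildg


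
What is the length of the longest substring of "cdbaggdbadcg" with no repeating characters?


Input: "cdbaggdbadcg"
Sliding window (track last position of each char):
  Position 0 ('c'): window [0,0] length 1 -- new best
  Position 1 ('d'): window [0,1] length 2 -- new best
  Position 2 ('b'): window [0,2] length 3 -- new best
  Position 3 ('a'): window [0,3] length 4 -- new best
  Position 4 ('g'): window [0,4] length 5 -- new best
  Position 5 ('g'): repeat (last at 4), move window start to 5
  Position 5 ('g'): window [5,5] length 1
  Position 6 ('d'): window [5,6] length 2
  Position 7 ('b'): window [5,7] length 3
  Position 8 ('a'): window [5,8] length 4
  Position 9 ('d'): repeat (last at 6), move window start to 7
  Position 9 ('d'): window [7,9] length 3
  Position 10 ('c'): window [7,10] length 4
  Position 11 ('g'): window [7,11] length 5
Longest substring with no repeats: "cdbag" with length 5

5


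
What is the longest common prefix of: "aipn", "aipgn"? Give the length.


Words: aipn, aipgn
  Position 0: all 'a' => match
  Position 1: all 'i' => match
  Position 2: all 'p' => match
  Position 3: ('n', 'g') => mismatch, stop
LCP = "aip" (length 3)

3


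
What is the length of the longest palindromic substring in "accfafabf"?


Input: "accfafabf"
Checking substrings for palindromes:
  [3:6] "faf" (len 3) => palindrome
  [4:7] "afa" (len 3) => palindrome
  [1:3] "cc" (len 2) => palindrome
Longest palindromic substring: "faf" with length 3

3


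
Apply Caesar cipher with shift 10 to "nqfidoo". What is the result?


Caesar cipher: shift "nqfidoo" by 10
  'n' (pos 13) + 10 = pos 23 = 'x'
  'q' (pos 16) + 10 = pos 0 = 'a'
  'f' (pos 5) + 10 = pos 15 = 'p'
  'i' (pos 8) + 10 = pos 18 = 's'
  'd' (pos 3) + 10 = pos 13 = 'n'
  'o' (pos 14) + 10 = pos 24 = 'y'
  'o' (pos 14) + 10 = pos 24 = 'y'
Result: xapsnyy

xapsnyy


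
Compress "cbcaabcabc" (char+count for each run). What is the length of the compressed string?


Input: cbcaabcabc
Runs:
  'c' x 1 => "c1"
  'b' x 1 => "b1"
  'c' x 1 => "c1"
  'a' x 2 => "a2"
  'b' x 1 => "b1"
  'c' x 1 => "c1"
  'a' x 1 => "a1"
  'b' x 1 => "b1"
  'c' x 1 => "c1"
Compressed: "c1b1c1a2b1c1a1b1c1"
Compressed length: 18

18


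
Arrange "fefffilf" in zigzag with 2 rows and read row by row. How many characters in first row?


Zigzag "fefffilf" into 2 rows:
Placing characters:
  'f' => row 0
  'e' => row 1
  'f' => row 0
  'f' => row 1
  'f' => row 0
  'i' => row 1
  'l' => row 0
  'f' => row 1
Rows:
  Row 0: "fffl"
  Row 1: "efif"
First row length: 4

4


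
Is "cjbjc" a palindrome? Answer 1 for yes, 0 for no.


Input: cjbjc
Reversed: cjbjc
  Compare pos 0 ('c') with pos 4 ('c'): match
  Compare pos 1 ('j') with pos 3 ('j'): match
Result: palindrome

1


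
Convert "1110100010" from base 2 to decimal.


Input: "1110100010" in base 2
Positional expansion:
  Digit '1' (value 1) x 2^9 = 512
  Digit '1' (value 1) x 2^8 = 256
  Digit '1' (value 1) x 2^7 = 128
  Digit '0' (value 0) x 2^6 = 0
  Digit '1' (value 1) x 2^5 = 32
  Digit '0' (value 0) x 2^4 = 0
  Digit '0' (value 0) x 2^3 = 0
  Digit '0' (value 0) x 2^2 = 0
  Digit '1' (value 1) x 2^1 = 2
  Digit '0' (value 0) x 2^0 = 0
Sum = 930

930


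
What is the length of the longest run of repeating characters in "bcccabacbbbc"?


Input: "bcccabacbbbc"
Scanning for longest run:
  Position 1 ('c'): new char, reset run to 1
  Position 2 ('c'): continues run of 'c', length=2
  Position 3 ('c'): continues run of 'c', length=3
  Position 4 ('a'): new char, reset run to 1
  Position 5 ('b'): new char, reset run to 1
  Position 6 ('a'): new char, reset run to 1
  Position 7 ('c'): new char, reset run to 1
  Position 8 ('b'): new char, reset run to 1
  Position 9 ('b'): continues run of 'b', length=2
  Position 10 ('b'): continues run of 'b', length=3
  Position 11 ('c'): new char, reset run to 1
Longest run: 'c' with length 3

3


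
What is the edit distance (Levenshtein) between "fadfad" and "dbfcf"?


Computing edit distance: "fadfad" -> "dbfcf"
DP table:
           d    b    f    c    f
      0    1    2    3    4    5
  f   1    1    2    2    3    4
  a   2    2    2    3    3    4
  d   3    2    3    3    4    4
  f   4    3    3    3    4    4
  a   5    4    4    4    4    5
  d   6    5    5    5    5    5
Edit distance = dp[6][5] = 5

5


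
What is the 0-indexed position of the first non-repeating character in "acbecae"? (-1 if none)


Input: acbecae
Character frequencies:
  'a': 2
  'b': 1
  'c': 2
  'e': 2
Scanning left to right for freq == 1:
  Position 0 ('a'): freq=2, skip
  Position 1 ('c'): freq=2, skip
  Position 2 ('b'): unique! => answer = 2

2


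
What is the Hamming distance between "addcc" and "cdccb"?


Comparing "addcc" and "cdccb" position by position:
  Position 0: 'a' vs 'c' => differ
  Position 1: 'd' vs 'd' => same
  Position 2: 'd' vs 'c' => differ
  Position 3: 'c' vs 'c' => same
  Position 4: 'c' vs 'b' => differ
Total differences (Hamming distance): 3

3


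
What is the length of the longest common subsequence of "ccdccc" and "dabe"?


LCS of "ccdccc" and "dabe"
DP table:
           d    a    b    e
      0    0    0    0    0
  c   0    0    0    0    0
  c   0    0    0    0    0
  d   0    1    1    1    1
  c   0    1    1    1    1
  c   0    1    1    1    1
  c   0    1    1    1    1
LCS length = dp[6][4] = 1

1


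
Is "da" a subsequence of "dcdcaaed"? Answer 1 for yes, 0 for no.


Check if "da" is a subsequence of "dcdcaaed"
Greedy scan:
  Position 0 ('d'): matches sub[0] = 'd'
  Position 1 ('c'): no match needed
  Position 2 ('d'): no match needed
  Position 3 ('c'): no match needed
  Position 4 ('a'): matches sub[1] = 'a'
  Position 5 ('a'): no match needed
  Position 6 ('e'): no match needed
  Position 7 ('d'): no match needed
All 2 characters matched => is a subsequence

1


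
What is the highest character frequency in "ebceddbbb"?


Input: ebceddbbb
Character counts:
  'b': 4
  'c': 1
  'd': 2
  'e': 2
Maximum frequency: 4

4


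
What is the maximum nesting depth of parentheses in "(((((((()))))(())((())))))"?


Input: "(((((((()))))(())((())))))"
Tracking depth:
  Position 0 '(': depth becomes 1
  Position 1 '(': depth becomes 2
  Position 2 '(': depth becomes 3
  Position 3 '(': depth becomes 4
  Position 4 '(': depth becomes 5
  Position 5 '(': depth becomes 6
  Position 6 '(': depth becomes 7
  Position 7 '(': depth becomes 8
  Position 8 ')': depth becomes 7
  Position 9 ')': depth becomes 6
  Position 10 ')': depth becomes 5
  Position 11 ')': depth becomes 4
  Position 12 ')': depth becomes 3
  Position 13 '(': depth becomes 4
  Position 14 '(': depth becomes 5
  Position 15 ')': depth becomes 4
  Position 16 ')': depth becomes 3
  Position 17 '(': depth becomes 4
  Position 18 '(': depth becomes 5
  Position 19 '(': depth becomes 6
  Position 20 ')': depth becomes 5
  Position 21 ')': depth becomes 4
  Position 22 ')': depth becomes 3
  Position 23 ')': depth becomes 2
  Position 24 ')': depth becomes 1
  Position 25 ')': depth becomes 0
Maximum depth reached: 8

8


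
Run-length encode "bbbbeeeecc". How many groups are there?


Input: bbbbeeeecc
Scanning for consecutive runs:
  Group 1: 'b' x 4 (positions 0-3)
  Group 2: 'e' x 4 (positions 4-7)
  Group 3: 'c' x 2 (positions 8-9)
Total groups: 3

3


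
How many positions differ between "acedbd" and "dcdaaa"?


Comparing "acedbd" and "dcdaaa" position by position:
  Position 0: 'a' vs 'd' => DIFFER
  Position 1: 'c' vs 'c' => same
  Position 2: 'e' vs 'd' => DIFFER
  Position 3: 'd' vs 'a' => DIFFER
  Position 4: 'b' vs 'a' => DIFFER
  Position 5: 'd' vs 'a' => DIFFER
Positions that differ: 5

5


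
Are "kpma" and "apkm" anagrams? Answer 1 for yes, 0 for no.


Strings: "kpma", "apkm"
Sorted first:  akmp
Sorted second: akmp
Sorted forms match => anagrams

1


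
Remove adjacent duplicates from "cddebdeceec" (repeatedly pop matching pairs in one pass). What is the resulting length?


Input: cddebdeceec
Stack-based adjacent duplicate removal:
  Read 'c': push. Stack: c
  Read 'd': push. Stack: cd
  Read 'd': matches stack top 'd' => pop. Stack: c
  Read 'e': push. Stack: ce
  Read 'b': push. Stack: ceb
  Read 'd': push. Stack: cebd
  Read 'e': push. Stack: cebde
  Read 'c': push. Stack: cebdec
  Read 'e': push. Stack: cebdece
  Read 'e': matches stack top 'e' => pop. Stack: cebdec
  Read 'c': matches stack top 'c' => pop. Stack: cebde
Final stack: "cebde" (length 5)

5


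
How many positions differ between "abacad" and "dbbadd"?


Comparing "abacad" and "dbbadd" position by position:
  Position 0: 'a' vs 'd' => DIFFER
  Position 1: 'b' vs 'b' => same
  Position 2: 'a' vs 'b' => DIFFER
  Position 3: 'c' vs 'a' => DIFFER
  Position 4: 'a' vs 'd' => DIFFER
  Position 5: 'd' vs 'd' => same
Positions that differ: 4

4


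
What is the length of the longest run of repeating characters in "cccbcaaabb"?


Input: "cccbcaaabb"
Scanning for longest run:
  Position 1 ('c'): continues run of 'c', length=2
  Position 2 ('c'): continues run of 'c', length=3
  Position 3 ('b'): new char, reset run to 1
  Position 4 ('c'): new char, reset run to 1
  Position 5 ('a'): new char, reset run to 1
  Position 6 ('a'): continues run of 'a', length=2
  Position 7 ('a'): continues run of 'a', length=3
  Position 8 ('b'): new char, reset run to 1
  Position 9 ('b'): continues run of 'b', length=2
Longest run: 'c' with length 3

3


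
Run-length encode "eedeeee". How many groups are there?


Input: eedeeee
Scanning for consecutive runs:
  Group 1: 'e' x 2 (positions 0-1)
  Group 2: 'd' x 1 (positions 2-2)
  Group 3: 'e' x 4 (positions 3-6)
Total groups: 3

3


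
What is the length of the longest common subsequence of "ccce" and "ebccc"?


LCS of "ccce" and "ebccc"
DP table:
           e    b    c    c    c
      0    0    0    0    0    0
  c   0    0    0    1    1    1
  c   0    0    0    1    2    2
  c   0    0    0    1    2    3
  e   0    1    1    1    2    3
LCS length = dp[4][5] = 3

3


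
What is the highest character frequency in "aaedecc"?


Input: aaedecc
Character counts:
  'a': 2
  'c': 2
  'd': 1
  'e': 2
Maximum frequency: 2

2


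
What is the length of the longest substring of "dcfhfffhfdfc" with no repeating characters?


Input: "dcfhfffhfdfc"
Sliding window (track last position of each char):
  Position 0 ('d'): window [0,0] length 1 -- new best
  Position 1 ('c'): window [0,1] length 2 -- new best
  Position 2 ('f'): window [0,2] length 3 -- new best
  Position 3 ('h'): window [0,3] length 4 -- new best
  Position 4 ('f'): repeat (last at 2), move window start to 3
  Position 4 ('f'): window [3,4] length 2
  Position 5 ('f'): repeat (last at 4), move window start to 5
  Position 5 ('f'): window [5,5] length 1
  Position 6 ('f'): repeat (last at 5), move window start to 6
  Position 6 ('f'): window [6,6] length 1
  Position 7 ('h'): window [6,7] length 2
  Position 8 ('f'): repeat (last at 6), move window start to 7
  Position 8 ('f'): window [7,8] length 2
  Position 9 ('d'): window [7,9] length 3
  Position 10 ('f'): repeat (last at 8), move window start to 9
  Position 10 ('f'): window [9,10] length 2
  Position 11 ('c'): window [9,11] length 3
Longest substring with no repeats: "dcfh" with length 4

4


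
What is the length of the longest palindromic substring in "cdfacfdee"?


Input: "cdfacfdee"
Checking substrings for palindromes:
  [7:9] "ee" (len 2) => palindrome
Longest palindromic substring: "ee" with length 2

2


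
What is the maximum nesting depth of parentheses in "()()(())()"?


Input: "()()(())()"
Tracking depth:
  Position 0 '(': depth becomes 1
  Position 1 ')': depth becomes 0
  Position 2 '(': depth becomes 1
  Position 3 ')': depth becomes 0
  Position 4 '(': depth becomes 1
  Position 5 '(': depth becomes 2
  Position 6 ')': depth becomes 1
  Position 7 ')': depth becomes 0
  Position 8 '(': depth becomes 1
  Position 9 ')': depth becomes 0
Maximum depth reached: 2

2
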